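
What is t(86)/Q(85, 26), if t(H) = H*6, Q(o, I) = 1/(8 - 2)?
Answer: 3096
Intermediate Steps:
Q(o, I) = 1/6
t(H) = 6*H
t(86)/Q(85, 26) = (6*86)/(1/6) = 516*6 = 3096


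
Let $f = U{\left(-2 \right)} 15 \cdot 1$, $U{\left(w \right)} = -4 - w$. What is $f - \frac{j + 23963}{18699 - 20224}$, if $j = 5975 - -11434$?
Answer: $- \frac{4378}{1525} \approx -2.8708$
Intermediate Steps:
$j = 17409$ ($j = 5975 + 11434 = 17409$)
$f = -30$ ($f = \left(-4 - -2\right) 15 \cdot 1 = \left(-4 + 2\right) 15 \cdot 1 = \left(-2\right) 15 \cdot 1 = \left(-30\right) 1 = -30$)
$f - \frac{j + 23963}{18699 - 20224} = -30 - \frac{17409 + 23963}{18699 - 20224} = -30 - \frac{41372}{-1525} = -30 - 41372 \left(- \frac{1}{1525}\right) = -30 - - \frac{41372}{1525} = -30 + \frac{41372}{1525} = - \frac{4378}{1525}$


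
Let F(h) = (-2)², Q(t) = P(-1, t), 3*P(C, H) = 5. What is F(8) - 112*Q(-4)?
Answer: -548/3 ≈ -182.67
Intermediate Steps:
P(C, H) = 5/3 (P(C, H) = (⅓)*5 = 5/3)
Q(t) = 5/3
F(h) = 4
F(8) - 112*Q(-4) = 4 - 112*5/3 = 4 - 560/3 = -548/3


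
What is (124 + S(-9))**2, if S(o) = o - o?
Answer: 15376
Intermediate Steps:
S(o) = 0
(124 + S(-9))**2 = (124 + 0)**2 = 124**2 = 15376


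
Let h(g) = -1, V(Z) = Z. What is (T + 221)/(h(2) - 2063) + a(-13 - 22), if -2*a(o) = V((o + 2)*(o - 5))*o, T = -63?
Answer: 23839121/1032 ≈ 23100.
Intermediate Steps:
a(o) = -o*(-5 + o)*(2 + o)/2 (a(o) = -(o + 2)*(o - 5)*o/2 = -(2 + o)*(-5 + o)*o/2 = -(-5 + o)*(2 + o)*o/2 = -o*(-5 + o)*(2 + o)/2)
(T + 221)/(h(2) - 2063) + a(-13 - 22) = (-63 + 221)/(-1 - 2063) + (-13 - 22)*(10 - (-13 - 22)**2 + 3*(-13 - 22))/2 = 158/(-2064) + (1/2)*(-35)*(10 - 1*(-35)**2 + 3*(-35)) = 158*(-1/2064) + (1/2)*(-35)*(10 - 1*1225 - 105) = -79/1032 + (1/2)*(-35)*(10 - 1225 - 105) = -79/1032 + (1/2)*(-35)*(-1320) = -79/1032 + 23100 = 23839121/1032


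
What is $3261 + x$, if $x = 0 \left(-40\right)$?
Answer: $3261$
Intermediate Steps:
$x = 0$
$3261 + x = 3261 + 0 = 3261$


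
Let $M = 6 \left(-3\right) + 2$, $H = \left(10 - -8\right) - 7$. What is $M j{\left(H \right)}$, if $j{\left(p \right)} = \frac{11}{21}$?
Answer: $- \frac{176}{21} \approx -8.381$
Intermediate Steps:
$H = 11$ ($H = \left(10 + 8\right) - 7 = 18 - 7 = 11$)
$M = -16$ ($M = -18 + 2 = -16$)
$j{\left(p \right)} = \frac{11}{21}$ ($j{\left(p \right)} = 11 \cdot \frac{1}{21} = \frac{11}{21}$)
$M j{\left(H \right)} = \left(-16\right) \frac{11}{21} = - \frac{176}{21}$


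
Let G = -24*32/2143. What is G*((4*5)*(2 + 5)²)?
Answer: -752640/2143 ≈ -351.21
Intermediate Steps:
G = -768/2143 (G = -768*1/2143 = -768/2143 ≈ -0.35838)
G*((4*5)*(2 + 5)²) = -768*4*5*(2 + 5)²/2143 = -15360*7²/2143 = -15360*49/2143 = -768/2143*980 = -752640/2143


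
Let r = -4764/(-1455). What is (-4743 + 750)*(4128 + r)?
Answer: -8000646324/485 ≈ -1.6496e+7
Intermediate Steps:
r = 1588/485 (r = -4764*(-1/1455) = 1588/485 ≈ 3.2742)
(-4743 + 750)*(4128 + r) = (-4743 + 750)*(4128 + 1588/485) = -3993*2003668/485 = -8000646324/485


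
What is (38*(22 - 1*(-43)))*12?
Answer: 29640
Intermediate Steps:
(38*(22 - 1*(-43)))*12 = (38*(22 + 43))*12 = (38*65)*12 = 2470*12 = 29640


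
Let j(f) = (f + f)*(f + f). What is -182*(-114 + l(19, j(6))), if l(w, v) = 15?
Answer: 18018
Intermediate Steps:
j(f) = 4*f² (j(f) = (2*f)*(2*f) = 4*f²)
-182*(-114 + l(19, j(6))) = -182*(-114 + 15) = -182*(-99) = 18018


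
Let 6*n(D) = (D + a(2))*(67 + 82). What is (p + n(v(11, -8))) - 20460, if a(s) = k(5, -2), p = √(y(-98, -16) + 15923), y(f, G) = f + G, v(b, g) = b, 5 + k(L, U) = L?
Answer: -121121/6 + √15809 ≈ -20061.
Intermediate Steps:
k(L, U) = -5 + L
y(f, G) = G + f
p = √15809 (p = √((-16 - 98) + 15923) = √(-114 + 15923) = √15809 ≈ 125.73)
a(s) = 0 (a(s) = -5 + 5 = 0)
n(D) = 149*D/6 (n(D) = ((D + 0)*(67 + 82))/6 = (D*149)/6 = (149*D)/6 = 149*D/6)
(p + n(v(11, -8))) - 20460 = (√15809 + (149/6)*11) - 20460 = (√15809 + 1639/6) - 20460 = (1639/6 + √15809) - 20460 = -121121/6 + √15809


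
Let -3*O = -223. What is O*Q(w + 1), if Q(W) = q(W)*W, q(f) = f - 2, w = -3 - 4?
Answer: 3568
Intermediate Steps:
w = -7
q(f) = -2 + f
O = 223/3 (O = -1/3*(-223) = 223/3 ≈ 74.333)
Q(W) = W*(-2 + W) (Q(W) = (-2 + W)*W = W*(-2 + W))
O*Q(w + 1) = 223*((-7 + 1)*(-2 + (-7 + 1)))/3 = 223*(-6*(-2 - 6))/3 = 223*(-6*(-8))/3 = (223/3)*48 = 3568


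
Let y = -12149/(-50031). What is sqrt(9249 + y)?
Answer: 2*sqrt(643105239303)/16677 ≈ 96.173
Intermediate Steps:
y = 12149/50031 (y = -12149*(-1/50031) = 12149/50031 ≈ 0.24283)
sqrt(9249 + y) = sqrt(9249 + 12149/50031) = sqrt(462748868/50031) = 2*sqrt(643105239303)/16677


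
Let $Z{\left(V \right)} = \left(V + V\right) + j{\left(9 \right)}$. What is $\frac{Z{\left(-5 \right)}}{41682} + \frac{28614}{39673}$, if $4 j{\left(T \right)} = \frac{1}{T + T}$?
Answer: $\frac{85845064969}{119062798992} \approx 0.72101$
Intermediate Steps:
$j{\left(T \right)} = \frac{1}{8 T}$ ($j{\left(T \right)} = \frac{1}{4 \left(T + T\right)} = \frac{1}{4 \cdot 2 T} = \frac{\frac{1}{2} \frac{1}{T}}{4} = \frac{1}{8 T}$)
$Z{\left(V \right)} = \frac{1}{72} + 2 V$ ($Z{\left(V \right)} = \left(V + V\right) + \frac{1}{8 \cdot 9} = 2 V + \frac{1}{8} \cdot \frac{1}{9} = 2 V + \frac{1}{72} = \frac{1}{72} + 2 V$)
$\frac{Z{\left(-5 \right)}}{41682} + \frac{28614}{39673} = \frac{\frac{1}{72} + 2 \left(-5\right)}{41682} + \frac{28614}{39673} = \left(\frac{1}{72} - 10\right) \frac{1}{41682} + 28614 \cdot \frac{1}{39673} = \left(- \frac{719}{72}\right) \frac{1}{41682} + \frac{28614}{39673} = - \frac{719}{3001104} + \frac{28614}{39673} = \frac{85845064969}{119062798992}$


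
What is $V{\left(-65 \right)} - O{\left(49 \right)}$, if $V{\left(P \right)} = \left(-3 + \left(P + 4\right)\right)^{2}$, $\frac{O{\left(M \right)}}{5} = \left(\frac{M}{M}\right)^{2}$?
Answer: $4091$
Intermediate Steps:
$O{\left(M \right)} = 5$ ($O{\left(M \right)} = 5 \left(\frac{M}{M}\right)^{2} = 5 \cdot 1^{2} = 5 \cdot 1 = 5$)
$V{\left(P \right)} = \left(1 + P\right)^{2}$ ($V{\left(P \right)} = \left(-3 + \left(4 + P\right)\right)^{2} = \left(1 + P\right)^{2}$)
$V{\left(-65 \right)} - O{\left(49 \right)} = \left(1 - 65\right)^{2} - 5 = \left(-64\right)^{2} - 5 = 4096 - 5 = 4091$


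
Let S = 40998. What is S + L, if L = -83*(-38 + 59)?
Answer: 39255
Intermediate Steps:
L = -1743 (L = -83*21 = -1743)
S + L = 40998 - 1743 = 39255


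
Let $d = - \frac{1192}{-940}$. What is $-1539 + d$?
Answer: $- \frac{361367}{235} \approx -1537.7$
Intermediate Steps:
$d = \frac{298}{235}$ ($d = \left(-1192\right) \left(- \frac{1}{940}\right) = \frac{298}{235} \approx 1.2681$)
$-1539 + d = -1539 + \frac{298}{235} = - \frac{361367}{235}$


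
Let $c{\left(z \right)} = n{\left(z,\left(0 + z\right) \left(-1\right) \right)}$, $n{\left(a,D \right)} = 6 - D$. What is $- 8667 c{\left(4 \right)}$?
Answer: $-86670$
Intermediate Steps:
$c{\left(z \right)} = 6 + z$ ($c{\left(z \right)} = 6 - \left(0 + z\right) \left(-1\right) = 6 - z \left(-1\right) = 6 - - z = 6 + z$)
$- 8667 c{\left(4 \right)} = - 8667 \left(6 + 4\right) = \left(-8667\right) 10 = -86670$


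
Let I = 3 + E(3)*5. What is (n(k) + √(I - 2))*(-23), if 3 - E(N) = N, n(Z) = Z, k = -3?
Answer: 46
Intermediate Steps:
E(N) = 3 - N
I = 3 (I = 3 + (3 - 1*3)*5 = 3 + (3 - 3)*5 = 3 + 0*5 = 3 + 0 = 3)
(n(k) + √(I - 2))*(-23) = (-3 + √(3 - 2))*(-23) = (-3 + √1)*(-23) = (-3 + 1)*(-23) = -2*(-23) = 46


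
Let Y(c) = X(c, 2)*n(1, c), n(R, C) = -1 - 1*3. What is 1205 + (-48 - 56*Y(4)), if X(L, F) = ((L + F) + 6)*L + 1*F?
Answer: 12357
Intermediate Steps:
n(R, C) = -4 (n(R, C) = -1 - 3 = -4)
X(L, F) = F + L*(6 + F + L) (X(L, F) = ((F + L) + 6)*L + F = (6 + F + L)*L + F = L*(6 + F + L) + F = F + L*(6 + F + L))
Y(c) = -8 - 32*c - 4*c² (Y(c) = (2 + c² + 6*c + 2*c)*(-4) = (2 + c² + 8*c)*(-4) = -8 - 32*c - 4*c²)
1205 + (-48 - 56*Y(4)) = 1205 + (-48 - 56*(-8 - 32*4 - 4*4²)) = 1205 + (-48 - 56*(-8 - 128 - 4*16)) = 1205 + (-48 - 56*(-8 - 128 - 64)) = 1205 + (-48 - 56*(-200)) = 1205 + (-48 + 11200) = 1205 + 11152 = 12357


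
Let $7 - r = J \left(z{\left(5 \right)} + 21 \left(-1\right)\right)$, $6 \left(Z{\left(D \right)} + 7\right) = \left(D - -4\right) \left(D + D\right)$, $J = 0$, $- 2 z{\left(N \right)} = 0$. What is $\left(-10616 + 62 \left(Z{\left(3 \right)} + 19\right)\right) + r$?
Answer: $-9431$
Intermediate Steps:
$z{\left(N \right)} = 0$ ($z{\left(N \right)} = \left(- \frac{1}{2}\right) 0 = 0$)
$Z{\left(D \right)} = -7 + \frac{D \left(4 + D\right)}{3}$ ($Z{\left(D \right)} = -7 + \frac{\left(D - -4\right) \left(D + D\right)}{6} = -7 + \frac{\left(D + 4\right) 2 D}{6} = -7 + \frac{\left(4 + D\right) 2 D}{6} = -7 + \frac{2 D \left(4 + D\right)}{6} = -7 + \frac{D \left(4 + D\right)}{3}$)
$r = 7$ ($r = 7 - 0 \left(0 + 21 \left(-1\right)\right) = 7 - 0 \left(0 - 21\right) = 7 - 0 \left(-21\right) = 7 - 0 = 7 + 0 = 7$)
$\left(-10616 + 62 \left(Z{\left(3 \right)} + 19\right)\right) + r = \left(-10616 + 62 \left(\left(-7 + \frac{3^{2}}{3} + \frac{4}{3} \cdot 3\right) + 19\right)\right) + 7 = \left(-10616 + 62 \left(\left(-7 + \frac{1}{3} \cdot 9 + 4\right) + 19\right)\right) + 7 = \left(-10616 + 62 \left(\left(-7 + 3 + 4\right) + 19\right)\right) + 7 = \left(-10616 + 62 \left(0 + 19\right)\right) + 7 = \left(-10616 + 62 \cdot 19\right) + 7 = \left(-10616 + 1178\right) + 7 = -9438 + 7 = -9431$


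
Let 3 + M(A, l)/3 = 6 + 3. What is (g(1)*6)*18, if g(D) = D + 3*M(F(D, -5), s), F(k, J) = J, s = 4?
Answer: 5940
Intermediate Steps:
M(A, l) = 18 (M(A, l) = -9 + 3*(6 + 3) = -9 + 3*9 = -9 + 27 = 18)
g(D) = 54 + D (g(D) = D + 3*18 = D + 54 = 54 + D)
(g(1)*6)*18 = ((54 + 1)*6)*18 = (55*6)*18 = 330*18 = 5940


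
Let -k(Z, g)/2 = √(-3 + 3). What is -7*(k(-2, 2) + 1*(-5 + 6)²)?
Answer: -7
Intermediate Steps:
k(Z, g) = 0 (k(Z, g) = -2*√(-3 + 3) = -2*√0 = -2*0 = 0)
-7*(k(-2, 2) + 1*(-5 + 6)²) = -7*(0 + 1*(-5 + 6)²) = -7*(0 + 1*1²) = -7*(0 + 1*1) = -7*(0 + 1) = -7*1 = -7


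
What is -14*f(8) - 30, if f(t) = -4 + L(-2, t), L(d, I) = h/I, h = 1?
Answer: 97/4 ≈ 24.250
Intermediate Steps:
L(d, I) = 1/I
f(t) = -4 + 1/t
-14*f(8) - 30 = -14*(-4 + 1/8) - 30 = -14*(-4 + ⅛) - 30 = -14*(-31/8) - 30 = 217/4 - 30 = 97/4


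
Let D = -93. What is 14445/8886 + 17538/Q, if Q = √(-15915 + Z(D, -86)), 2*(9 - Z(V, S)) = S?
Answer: 4815/2962 - 17538*I*√15863/15863 ≈ 1.6256 - 139.25*I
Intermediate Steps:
Z(V, S) = 9 - S/2
Q = I*√15863 (Q = √(-15915 + (9 - ½*(-86))) = √(-15915 + (9 + 43)) = √(-15915 + 52) = √(-15863) = I*√15863 ≈ 125.95*I)
14445/8886 + 17538/Q = 14445/8886 + 17538/((I*√15863)) = 14445*(1/8886) + 17538*(-I*√15863/15863) = 4815/2962 - 17538*I*√15863/15863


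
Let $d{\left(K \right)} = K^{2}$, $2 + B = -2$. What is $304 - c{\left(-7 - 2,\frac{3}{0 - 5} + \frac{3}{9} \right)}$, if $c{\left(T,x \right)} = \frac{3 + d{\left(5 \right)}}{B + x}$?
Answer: $\frac{4969}{16} \approx 310.56$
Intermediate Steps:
$B = -4$ ($B = -2 - 2 = -4$)
$c{\left(T,x \right)} = \frac{28}{-4 + x}$ ($c{\left(T,x \right)} = \frac{3 + 5^{2}}{-4 + x} = \frac{3 + 25}{-4 + x} = \frac{28}{-4 + x}$)
$304 - c{\left(-7 - 2,\frac{3}{0 - 5} + \frac{3}{9} \right)} = 304 - \frac{28}{-4 + \left(\frac{3}{0 - 5} + \frac{3}{9}\right)} = 304 - \frac{28}{-4 + \left(\frac{3}{0 - 5} + 3 \cdot \frac{1}{9}\right)} = 304 - \frac{28}{-4 + \left(\frac{3}{-5} + \frac{1}{3}\right)} = 304 - \frac{28}{-4 + \left(3 \left(- \frac{1}{5}\right) + \frac{1}{3}\right)} = 304 - \frac{28}{-4 + \left(- \frac{3}{5} + \frac{1}{3}\right)} = 304 - \frac{28}{-4 - \frac{4}{15}} = 304 - \frac{28}{- \frac{64}{15}} = 304 - 28 \left(- \frac{15}{64}\right) = 304 - - \frac{105}{16} = 304 + \frac{105}{16} = \frac{4969}{16}$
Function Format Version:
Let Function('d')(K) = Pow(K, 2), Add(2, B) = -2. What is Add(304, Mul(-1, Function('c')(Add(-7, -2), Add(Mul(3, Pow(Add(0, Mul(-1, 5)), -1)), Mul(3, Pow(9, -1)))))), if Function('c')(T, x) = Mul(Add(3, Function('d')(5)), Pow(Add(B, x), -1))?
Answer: Rational(4969, 16) ≈ 310.56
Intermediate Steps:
B = -4 (B = Add(-2, -2) = -4)
Function('c')(T, x) = Mul(28, Pow(Add(-4, x), -1)) (Function('c')(T, x) = Mul(Add(3, Pow(5, 2)), Pow(Add(-4, x), -1)) = Mul(Add(3, 25), Pow(Add(-4, x), -1)) = Mul(28, Pow(Add(-4, x), -1)))
Add(304, Mul(-1, Function('c')(Add(-7, -2), Add(Mul(3, Pow(Add(0, Mul(-1, 5)), -1)), Mul(3, Pow(9, -1)))))) = Add(304, Mul(-1, Mul(28, Pow(Add(-4, Add(Mul(3, Pow(Add(0, Mul(-1, 5)), -1)), Mul(3, Pow(9, -1)))), -1)))) = Add(304, Mul(-1, Mul(28, Pow(Add(-4, Add(Mul(3, Pow(Add(0, -5), -1)), Mul(3, Rational(1, 9)))), -1)))) = Add(304, Mul(-1, Mul(28, Pow(Add(-4, Add(Mul(3, Pow(-5, -1)), Rational(1, 3))), -1)))) = Add(304, Mul(-1, Mul(28, Pow(Add(-4, Add(Mul(3, Rational(-1, 5)), Rational(1, 3))), -1)))) = Add(304, Mul(-1, Mul(28, Pow(Add(-4, Add(Rational(-3, 5), Rational(1, 3))), -1)))) = Add(304, Mul(-1, Mul(28, Pow(Add(-4, Rational(-4, 15)), -1)))) = Add(304, Mul(-1, Mul(28, Pow(Rational(-64, 15), -1)))) = Add(304, Mul(-1, Mul(28, Rational(-15, 64)))) = Add(304, Mul(-1, Rational(-105, 16))) = Add(304, Rational(105, 16)) = Rational(4969, 16)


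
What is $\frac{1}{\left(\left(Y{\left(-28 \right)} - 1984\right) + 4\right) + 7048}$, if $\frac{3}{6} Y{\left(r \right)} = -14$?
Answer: $\frac{1}{5040} \approx 0.00019841$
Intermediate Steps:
$Y{\left(r \right)} = -28$ ($Y{\left(r \right)} = 2 \left(-14\right) = -28$)
$\frac{1}{\left(\left(Y{\left(-28 \right)} - 1984\right) + 4\right) + 7048} = \frac{1}{\left(\left(-28 - 1984\right) + 4\right) + 7048} = \frac{1}{\left(-2012 + 4\right) + 7048} = \frac{1}{-2008 + 7048} = \frac{1}{5040}$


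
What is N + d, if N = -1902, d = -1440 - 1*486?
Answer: -3828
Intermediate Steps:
d = -1926 (d = -1440 - 486 = -1926)
N + d = -1902 - 1926 = -3828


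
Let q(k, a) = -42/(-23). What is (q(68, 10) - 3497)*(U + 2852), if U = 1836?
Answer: -376863632/23 ≈ -1.6385e+7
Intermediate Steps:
q(k, a) = 42/23 (q(k, a) = -42*(-1/23) = 42/23)
(q(68, 10) - 3497)*(U + 2852) = (42/23 - 3497)*(1836 + 2852) = -80389/23*4688 = -376863632/23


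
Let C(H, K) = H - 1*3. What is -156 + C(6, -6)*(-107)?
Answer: -477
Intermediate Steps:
C(H, K) = -3 + H (C(H, K) = H - 3 = -3 + H)
-156 + C(6, -6)*(-107) = -156 + (-3 + 6)*(-107) = -156 + 3*(-107) = -156 - 321 = -477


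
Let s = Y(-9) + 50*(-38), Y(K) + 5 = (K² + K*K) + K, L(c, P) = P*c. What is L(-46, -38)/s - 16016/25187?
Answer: -18021727/11031906 ≈ -1.6336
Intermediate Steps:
Y(K) = -5 + K + 2*K² (Y(K) = -5 + ((K² + K*K) + K) = -5 + ((K² + K²) + K) = -5 + (2*K² + K) = -5 + (K + 2*K²) = -5 + K + 2*K²)
s = -1752 (s = (-5 - 9 + 2*(-9)²) + 50*(-38) = (-5 - 9 + 2*81) - 1900 = (-5 - 9 + 162) - 1900 = 148 - 1900 = -1752)
L(-46, -38)/s - 16016/25187 = -38*(-46)/(-1752) - 16016/25187 = 1748*(-1/1752) - 16016*1/25187 = -437/438 - 16016/25187 = -18021727/11031906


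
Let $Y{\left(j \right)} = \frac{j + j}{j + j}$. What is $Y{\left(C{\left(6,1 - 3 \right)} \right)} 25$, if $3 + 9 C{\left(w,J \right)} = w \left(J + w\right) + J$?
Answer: $25$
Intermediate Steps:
$C{\left(w,J \right)} = - \frac{1}{3} + \frac{J}{9} + \frac{w \left(J + w\right)}{9}$ ($C{\left(w,J \right)} = - \frac{1}{3} + \frac{w \left(J + w\right) + J}{9} = - \frac{1}{3} + \frac{J + w \left(J + w\right)}{9} = - \frac{1}{3} + \left(\frac{J}{9} + \frac{w \left(J + w\right)}{9}\right) = - \frac{1}{3} + \frac{J}{9} + \frac{w \left(J + w\right)}{9}$)
$Y{\left(j \right)} = 1$ ($Y{\left(j \right)} = \frac{2 j}{2 j} = 2 j \frac{1}{2 j} = 1$)
$Y{\left(C{\left(6,1 - 3 \right)} \right)} 25 = 1 \cdot 25 = 25$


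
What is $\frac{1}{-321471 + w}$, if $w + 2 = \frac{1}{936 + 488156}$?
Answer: $- \frac{489092}{157229872515} \approx -3.1107 \cdot 10^{-6}$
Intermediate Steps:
$w = - \frac{978183}{489092}$ ($w = -2 + \frac{1}{936 + 488156} = -2 + \frac{1}{489092} = - \frac{978183}{489092} \approx -2.0$)
$\frac{1}{-321471 + w} = \frac{1}{-321471 - \frac{978183}{489092}} = \frac{1}{- \frac{157229872515}{489092}} = - \frac{489092}{157229872515}$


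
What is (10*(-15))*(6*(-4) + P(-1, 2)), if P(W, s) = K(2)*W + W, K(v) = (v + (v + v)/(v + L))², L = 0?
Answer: 6150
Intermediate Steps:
K(v) = (2 + v)² (K(v) = (v + (v + v)/(v + 0))² = (v + (2*v)/v)² = (v + 2)² = (2 + v)²)
P(W, s) = 17*W (P(W, s) = (2 + 2)²*W + W = 4²*W + W = 16*W + W = 17*W)
(10*(-15))*(6*(-4) + P(-1, 2)) = (10*(-15))*(6*(-4) + 17*(-1)) = -150*(-24 - 17) = -150*(-41) = 6150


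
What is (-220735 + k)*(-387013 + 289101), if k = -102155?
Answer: 31614805680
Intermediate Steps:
(-220735 + k)*(-387013 + 289101) = (-220735 - 102155)*(-387013 + 289101) = -322890*(-97912) = 31614805680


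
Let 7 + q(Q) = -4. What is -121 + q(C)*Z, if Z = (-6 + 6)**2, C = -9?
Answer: -121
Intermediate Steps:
q(Q) = -11 (q(Q) = -7 - 4 = -11)
Z = 0 (Z = 0**2 = 0)
-121 + q(C)*Z = -121 - 11*0 = -121 + 0 = -121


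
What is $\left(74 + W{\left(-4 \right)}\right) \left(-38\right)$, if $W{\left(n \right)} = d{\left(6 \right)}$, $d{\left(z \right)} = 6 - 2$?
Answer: $-2964$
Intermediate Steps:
$d{\left(z \right)} = 4$
$W{\left(n \right)} = 4$
$\left(74 + W{\left(-4 \right)}\right) \left(-38\right) = \left(74 + 4\right) \left(-38\right) = 78 \left(-38\right) = -2964$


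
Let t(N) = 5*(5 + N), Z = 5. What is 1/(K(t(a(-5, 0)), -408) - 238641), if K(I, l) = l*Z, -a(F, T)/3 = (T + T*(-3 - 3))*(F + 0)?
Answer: -1/240681 ≈ -4.1549e-6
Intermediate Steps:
a(F, T) = 15*F*T (a(F, T) = -3*(T + T*(-3 - 3))*(F + 0) = -3*(T + T*(-6))*F = -3*(T - 6*T)*F = -3*(-5*T)*F = -(-15)*F*T = 15*F*T)
t(N) = 25 + 5*N
K(I, l) = 5*l (K(I, l) = l*5 = 5*l)
1/(K(t(a(-5, 0)), -408) - 238641) = 1/(5*(-408) - 238641) = 1/(-2040 - 238641) = 1/(-240681) = -1/240681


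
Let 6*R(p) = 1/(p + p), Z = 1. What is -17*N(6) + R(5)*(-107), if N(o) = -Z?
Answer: 913/60 ≈ 15.217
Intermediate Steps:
N(o) = -1 (N(o) = -1*1 = -1)
R(p) = 1/(12*p) (R(p) = 1/(6*(p + p)) = 1/(6*((2*p))) = (1/(2*p))/6 = 1/(12*p))
-17*N(6) + R(5)*(-107) = -17*(-1) + ((1/12)/5)*(-107) = 17 + ((1/12)*(⅕))*(-107) = 17 + (1/60)*(-107) = 17 - 107/60 = 913/60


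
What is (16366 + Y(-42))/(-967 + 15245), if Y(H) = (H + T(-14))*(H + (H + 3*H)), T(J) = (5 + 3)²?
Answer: 5873/7139 ≈ 0.82266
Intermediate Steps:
T(J) = 64 (T(J) = 8² = 64)
Y(H) = 5*H*(64 + H) (Y(H) = (H + 64)*(H + (H + 3*H)) = (64 + H)*(H + 4*H) = (64 + H)*(5*H) = 5*H*(64 + H))
(16366 + Y(-42))/(-967 + 15245) = (16366 + 5*(-42)*(64 - 42))/(-967 + 15245) = (16366 + 5*(-42)*22)/14278 = (16366 - 4620)*(1/14278) = 11746*(1/14278) = 5873/7139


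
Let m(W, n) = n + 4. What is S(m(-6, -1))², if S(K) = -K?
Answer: 9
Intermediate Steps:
m(W, n) = 4 + n
S(m(-6, -1))² = (-(4 - 1))² = (-1*3)² = (-3)² = 9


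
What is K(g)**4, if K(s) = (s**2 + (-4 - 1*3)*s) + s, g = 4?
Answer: 4096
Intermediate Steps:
K(s) = s**2 - 6*s (K(s) = (s**2 + (-4 - 3)*s) + s = (s**2 - 7*s) + s = s**2 - 6*s)
K(g)**4 = (4*(-6 + 4))**4 = (4*(-2))**4 = (-8)**4 = 4096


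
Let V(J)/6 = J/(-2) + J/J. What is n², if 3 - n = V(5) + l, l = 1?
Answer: 121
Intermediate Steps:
V(J) = 6 - 3*J (V(J) = 6*(J/(-2) + J/J) = 6*(J*(-½) + 1) = 6*(-J/2 + 1) = 6*(1 - J/2) = 6 - 3*J)
n = 11 (n = 3 - ((6 - 3*5) + 1) = 3 - ((6 - 15) + 1) = 3 - (-9 + 1) = 3 - 1*(-8) = 3 + 8 = 11)
n² = 11² = 121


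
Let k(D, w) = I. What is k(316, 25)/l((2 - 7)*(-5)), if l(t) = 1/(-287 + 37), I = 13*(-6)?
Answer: 19500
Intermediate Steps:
I = -78
k(D, w) = -78
l(t) = -1/250 (l(t) = 1/(-250) = -1/250)
k(316, 25)/l((2 - 7)*(-5)) = -78/(-1/250) = -78*(-250) = 19500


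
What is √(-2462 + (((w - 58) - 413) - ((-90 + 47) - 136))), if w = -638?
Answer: 8*I*√53 ≈ 58.241*I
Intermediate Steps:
√(-2462 + (((w - 58) - 413) - ((-90 + 47) - 136))) = √(-2462 + (((-638 - 58) - 413) - ((-90 + 47) - 136))) = √(-2462 + ((-696 - 413) - (-43 - 136))) = √(-2462 + (-1109 - 1*(-179))) = √(-2462 + (-1109 + 179)) = √(-2462 - 930) = √(-3392) = 8*I*√53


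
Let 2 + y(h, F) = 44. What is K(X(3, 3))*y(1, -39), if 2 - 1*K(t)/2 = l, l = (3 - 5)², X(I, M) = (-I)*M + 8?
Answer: -168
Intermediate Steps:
y(h, F) = 42 (y(h, F) = -2 + 44 = 42)
X(I, M) = 8 - I*M (X(I, M) = -I*M + 8 = 8 - I*M)
l = 4 (l = (-2)² = 4)
K(t) = -4 (K(t) = 4 - 2*4 = 4 - 8 = -4)
K(X(3, 3))*y(1, -39) = -4*42 = -168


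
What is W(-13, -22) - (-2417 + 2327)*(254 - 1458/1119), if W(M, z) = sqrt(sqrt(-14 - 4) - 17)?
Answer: 8483040/373 + sqrt(-17 + 3*I*sqrt(2)) ≈ 22743.0 + 4.1546*I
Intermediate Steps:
W(M, z) = sqrt(-17 + 3*I*sqrt(2)) (W(M, z) = sqrt(sqrt(-18) - 17) = sqrt(3*I*sqrt(2) - 17) = sqrt(-17 + 3*I*sqrt(2)))
W(-13, -22) - (-2417 + 2327)*(254 - 1458/1119) = sqrt(-17 + 3*I*sqrt(2)) - (-2417 + 2327)*(254 - 1458/1119) = sqrt(-17 + 3*I*sqrt(2)) - (-90)*(254 - 1458*1/1119) = sqrt(-17 + 3*I*sqrt(2)) - (-90)*(254 - 486/373) = sqrt(-17 + 3*I*sqrt(2)) - (-90)*94256/373 = sqrt(-17 + 3*I*sqrt(2)) - 1*(-8483040/373) = sqrt(-17 + 3*I*sqrt(2)) + 8483040/373 = 8483040/373 + sqrt(-17 + 3*I*sqrt(2))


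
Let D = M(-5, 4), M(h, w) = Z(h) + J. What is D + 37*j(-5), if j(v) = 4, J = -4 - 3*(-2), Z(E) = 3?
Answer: 153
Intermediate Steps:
J = 2 (J = -4 + 6 = 2)
M(h, w) = 5 (M(h, w) = 3 + 2 = 5)
D = 5
D + 37*j(-5) = 5 + 37*4 = 5 + 148 = 153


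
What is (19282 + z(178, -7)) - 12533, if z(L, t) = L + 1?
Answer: 6928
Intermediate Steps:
z(L, t) = 1 + L
(19282 + z(178, -7)) - 12533 = (19282 + (1 + 178)) - 12533 = (19282 + 179) - 12533 = 19461 - 12533 = 6928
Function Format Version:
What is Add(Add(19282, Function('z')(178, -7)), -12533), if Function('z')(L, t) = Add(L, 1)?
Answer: 6928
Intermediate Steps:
Function('z')(L, t) = Add(1, L)
Add(Add(19282, Function('z')(178, -7)), -12533) = Add(Add(19282, Add(1, 178)), -12533) = Add(Add(19282, 179), -12533) = Add(19461, -12533) = 6928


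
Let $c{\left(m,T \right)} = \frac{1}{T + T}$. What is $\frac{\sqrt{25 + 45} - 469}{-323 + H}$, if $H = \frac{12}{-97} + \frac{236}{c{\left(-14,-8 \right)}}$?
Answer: $\frac{45493}{397615} - \frac{97 \sqrt{70}}{397615} \approx 0.11237$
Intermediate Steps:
$c{\left(m,T \right)} = \frac{1}{2 T}$
$H = - \frac{366284}{97}$ ($H = \frac{12}{-97} + \frac{236}{\frac{1}{2} \frac{1}{-8}} = 12 \left(- \frac{1}{97}\right) + \frac{236}{\frac{1}{2} \left(- \frac{1}{8}\right)} = - \frac{12}{97} + \frac{236}{- \frac{1}{16}} = - \frac{12}{97} + 236 \left(-16\right) = - \frac{12}{97} - 3776 = - \frac{366284}{97} \approx -3776.1$)
$\frac{\sqrt{25 + 45} - 469}{-323 + H} = \frac{\sqrt{25 + 45} - 469}{-323 - \frac{366284}{97}} = \frac{\sqrt{70} - 469}{- \frac{397615}{97}} = \left(-469 + \sqrt{70}\right) \left(- \frac{97}{397615}\right) = \frac{45493}{397615} - \frac{97 \sqrt{70}}{397615}$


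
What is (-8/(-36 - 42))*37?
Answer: 148/39 ≈ 3.7949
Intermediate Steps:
(-8/(-36 - 42))*37 = (-8/(-78))*37 = -1/78*(-8)*37 = (4/39)*37 = 148/39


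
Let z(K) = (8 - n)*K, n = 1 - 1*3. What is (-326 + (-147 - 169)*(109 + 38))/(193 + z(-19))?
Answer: -46778/3 ≈ -15593.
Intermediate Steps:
n = -2 (n = 1 - 3 = -2)
z(K) = 10*K (z(K) = (8 - 1*(-2))*K = (8 + 2)*K = 10*K)
(-326 + (-147 - 169)*(109 + 38))/(193 + z(-19)) = (-326 + (-147 - 169)*(109 + 38))/(193 + 10*(-19)) = (-326 - 316*147)/(193 - 190) = (-326 - 46452)/3 = -46778*⅓ = -46778/3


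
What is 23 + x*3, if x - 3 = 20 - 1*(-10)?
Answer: 122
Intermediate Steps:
x = 33 (x = 3 + (20 - 1*(-10)) = 3 + (20 + 10) = 3 + 30 = 33)
23 + x*3 = 23 + 33*3 = 23 + 99 = 122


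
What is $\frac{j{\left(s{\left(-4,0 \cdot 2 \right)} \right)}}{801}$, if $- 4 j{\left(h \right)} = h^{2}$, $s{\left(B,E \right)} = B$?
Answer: $- \frac{4}{801} \approx -0.0049938$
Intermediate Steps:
$j{\left(h \right)} = - \frac{h^{2}}{4}$
$\frac{j{\left(s{\left(-4,0 \cdot 2 \right)} \right)}}{801} = \frac{\left(- \frac{1}{4}\right) \left(-4\right)^{2}}{801} = \left(- \frac{1}{4}\right) 16 \cdot \frac{1}{801} = \left(-4\right) \frac{1}{801} = - \frac{4}{801}$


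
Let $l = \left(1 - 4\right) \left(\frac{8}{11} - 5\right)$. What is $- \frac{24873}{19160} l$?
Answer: $- \frac{3507093}{210760} \approx -16.64$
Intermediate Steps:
$l = \frac{141}{11}$ ($l = - 3 \left(8 \cdot \frac{1}{11} - 5\right) = - 3 \left(\frac{8}{11} - 5\right) = \left(-3\right) \left(- \frac{47}{11}\right) = \frac{141}{11} \approx 12.818$)
$- \frac{24873}{19160} l = - \frac{24873}{19160} \cdot \frac{141}{11} = \left(-24873\right) \frac{1}{19160} \cdot \frac{141}{11} = \left(- \frac{24873}{19160}\right) \frac{141}{11} = - \frac{3507093}{210760}$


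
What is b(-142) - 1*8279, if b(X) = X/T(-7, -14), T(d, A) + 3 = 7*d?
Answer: -215183/26 ≈ -8276.3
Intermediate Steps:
T(d, A) = -3 + 7*d
b(X) = -X/52 (b(X) = X/(-3 + 7*(-7)) = X/(-3 - 49) = X/(-52) = X*(-1/52) = -X/52)
b(-142) - 1*8279 = -1/52*(-142) - 1*8279 = 71/26 - 8279 = -215183/26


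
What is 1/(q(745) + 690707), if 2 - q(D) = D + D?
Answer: 1/689219 ≈ 1.4509e-6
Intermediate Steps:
q(D) = 2 - 2*D (q(D) = 2 - (D + D) = 2 - 2*D)
1/(q(745) + 690707) = 1/((2 - 2*745) + 690707) = 1/((2 - 1490) + 690707) = 1/(-1488 + 690707) = 1/689219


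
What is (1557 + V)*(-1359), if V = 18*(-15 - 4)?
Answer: -1651185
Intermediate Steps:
V = -342 (V = 18*(-19) = -342)
(1557 + V)*(-1359) = (1557 - 342)*(-1359) = 1215*(-1359) = -1651185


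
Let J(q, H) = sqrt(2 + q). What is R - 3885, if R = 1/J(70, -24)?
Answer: -3885 + sqrt(2)/12 ≈ -3884.9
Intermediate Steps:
R = sqrt(2)/12 (R = 1/(sqrt(2 + 70)) = 1/(sqrt(72)) = 1/(6*sqrt(2)) = sqrt(2)/12 ≈ 0.11785)
R - 3885 = sqrt(2)/12 - 3885 = -3885 + sqrt(2)/12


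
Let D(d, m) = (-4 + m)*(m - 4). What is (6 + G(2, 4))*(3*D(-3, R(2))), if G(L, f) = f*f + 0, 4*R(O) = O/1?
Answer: 1617/2 ≈ 808.50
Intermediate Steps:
R(O) = O/4 (R(O) = (O/1)/4 = (O*1)/4 = O/4)
D(d, m) = (-4 + m)**2 (D(d, m) = (-4 + m)*(-4 + m) = (-4 + m)**2)
G(L, f) = f**2 (G(L, f) = f**2 + 0 = f**2)
(6 + G(2, 4))*(3*D(-3, R(2))) = (6 + 4**2)*(3*(-4 + (1/4)*2)**2) = (6 + 16)*(3*(-4 + 1/2)**2) = 22*(3*(-7/2)**2) = 22*(3*(49/4)) = 22*(147/4) = 1617/2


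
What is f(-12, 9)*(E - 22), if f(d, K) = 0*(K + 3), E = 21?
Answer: 0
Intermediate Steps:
f(d, K) = 0 (f(d, K) = 0*(3 + K) = 0)
f(-12, 9)*(E - 22) = 0*(21 - 22) = 0*(-1) = 0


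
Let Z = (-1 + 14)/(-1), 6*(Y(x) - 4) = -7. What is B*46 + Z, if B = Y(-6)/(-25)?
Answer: -1366/75 ≈ -18.213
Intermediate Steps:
Y(x) = 17/6 (Y(x) = 4 + (⅙)*(-7) = 4 - 7/6 = 17/6)
B = -17/150 (B = (17/6)/(-25) = (17/6)*(-1/25) = -17/150 ≈ -0.11333)
Z = -13 (Z = 13*(-1) = -13)
B*46 + Z = -17/150*46 - 13 = -391/75 - 13 = -1366/75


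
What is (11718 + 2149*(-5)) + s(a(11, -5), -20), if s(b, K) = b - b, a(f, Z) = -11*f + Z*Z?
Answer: 973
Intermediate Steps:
a(f, Z) = Z² - 11*f (a(f, Z) = -11*f + Z² = Z² - 11*f)
s(b, K) = 0
(11718 + 2149*(-5)) + s(a(11, -5), -20) = (11718 + 2149*(-5)) + 0 = (11718 - 10745) + 0 = 973 + 0 = 973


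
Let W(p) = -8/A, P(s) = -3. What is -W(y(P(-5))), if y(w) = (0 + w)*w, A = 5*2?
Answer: ⅘ ≈ 0.80000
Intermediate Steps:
A = 10
y(w) = w² (y(w) = w*w = w²)
W(p) = -⅘ (W(p) = -8/10 = -8*⅒ = -⅘)
-W(y(P(-5))) = -1*(-⅘) = ⅘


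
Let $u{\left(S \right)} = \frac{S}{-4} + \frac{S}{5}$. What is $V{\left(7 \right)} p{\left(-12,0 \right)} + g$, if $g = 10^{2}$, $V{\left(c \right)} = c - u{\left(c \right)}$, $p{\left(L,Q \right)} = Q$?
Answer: $100$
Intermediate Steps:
$u{\left(S \right)} = - \frac{S}{20}$ ($u{\left(S \right)} = S \left(- \frac{1}{4}\right) + S \frac{1}{5} = - \frac{S}{4} + \frac{S}{5} = - \frac{S}{20}$)
$V{\left(c \right)} = \frac{21 c}{20}$ ($V{\left(c \right)} = c - - \frac{c}{20} = c + \frac{c}{20} = \frac{21 c}{20}$)
$g = 100$
$V{\left(7 \right)} p{\left(-12,0 \right)} + g = \frac{21}{20} \cdot 7 \cdot 0 + 100 = \frac{147}{20} \cdot 0 + 100 = 0 + 100 = 100$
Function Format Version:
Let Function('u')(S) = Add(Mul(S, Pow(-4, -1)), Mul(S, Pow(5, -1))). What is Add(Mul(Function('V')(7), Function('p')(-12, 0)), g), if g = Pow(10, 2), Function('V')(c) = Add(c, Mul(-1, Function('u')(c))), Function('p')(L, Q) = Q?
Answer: 100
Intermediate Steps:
Function('u')(S) = Mul(Rational(-1, 20), S) (Function('u')(S) = Add(Mul(S, Rational(-1, 4)), Mul(S, Rational(1, 5))) = Add(Mul(Rational(-1, 4), S), Mul(Rational(1, 5), S)) = Mul(Rational(-1, 20), S))
Function('V')(c) = Mul(Rational(21, 20), c) (Function('V')(c) = Add(c, Mul(-1, Mul(Rational(-1, 20), c))) = Add(c, Mul(Rational(1, 20), c)) = Mul(Rational(21, 20), c))
g = 100
Add(Mul(Function('V')(7), Function('p')(-12, 0)), g) = Add(Mul(Mul(Rational(21, 20), 7), 0), 100) = Add(Mul(Rational(147, 20), 0), 100) = Add(0, 100) = 100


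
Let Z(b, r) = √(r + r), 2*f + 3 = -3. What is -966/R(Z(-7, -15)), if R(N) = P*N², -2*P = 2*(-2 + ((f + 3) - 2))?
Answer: 161/20 ≈ 8.0500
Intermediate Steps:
f = -3 (f = -3/2 + (½)*(-3) = -3/2 - 3/2 = -3)
P = 4 (P = -(-2 + ((-3 + 3) - 2)) = -(-2 + (0 - 2)) = -(-2 - 2) = -(-4) = -½*(-8) = 4)
Z(b, r) = √2*√r (Z(b, r) = √(2*r) = √2*√r)
R(N) = 4*N²
-966/R(Z(-7, -15)) = -966/(4*(√2*√(-15))²) = -966/(4*(√2*(I*√15))²) = -966/(4*(I*√30)²) = -966/(4*(-30)) = -966/(-120) = -966*(-1/120) = 161/20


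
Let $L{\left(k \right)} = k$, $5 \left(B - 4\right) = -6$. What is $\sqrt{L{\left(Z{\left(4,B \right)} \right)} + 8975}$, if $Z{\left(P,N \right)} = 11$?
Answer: $\sqrt{8986} \approx 94.795$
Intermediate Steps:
$B = \frac{14}{5}$ ($B = 4 + \frac{1}{5} \left(-6\right) = 4 - \frac{6}{5} = \frac{14}{5} \approx 2.8$)
$\sqrt{L{\left(Z{\left(4,B \right)} \right)} + 8975} = \sqrt{11 + 8975} = \sqrt{8986}$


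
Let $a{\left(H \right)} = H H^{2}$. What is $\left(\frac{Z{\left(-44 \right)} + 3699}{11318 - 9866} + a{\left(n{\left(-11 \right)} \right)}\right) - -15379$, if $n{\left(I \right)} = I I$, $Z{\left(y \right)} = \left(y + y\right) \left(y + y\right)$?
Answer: $\frac{2594648323}{1452} \approx 1.7869 \cdot 10^{6}$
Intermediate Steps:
$Z{\left(y \right)} = 4 y^{2}$ ($Z{\left(y \right)} = 2 y 2 y = 4 y^{2}$)
$n{\left(I \right)} = I^{2}$
$a{\left(H \right)} = H^{3}$
$\left(\frac{Z{\left(-44 \right)} + 3699}{11318 - 9866} + a{\left(n{\left(-11 \right)} \right)}\right) - -15379 = \left(\frac{4 \left(-44\right)^{2} + 3699}{11318 - 9866} + \left(\left(-11\right)^{2}\right)^{3}\right) - -15379 = \left(\frac{4 \cdot 1936 + 3699}{1452} + 121^{3}\right) + 15379 = \left(\left(7744 + 3699\right) \frac{1}{1452} + 1771561\right) + 15379 = \left(11443 \cdot \frac{1}{1452} + 1771561\right) + 15379 = \left(\frac{11443}{1452} + 1771561\right) + 15379 = \frac{2572318015}{1452} + 15379 = \frac{2594648323}{1452}$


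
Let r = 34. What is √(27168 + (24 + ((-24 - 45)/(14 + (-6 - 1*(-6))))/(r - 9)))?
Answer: 3*√14804426/70 ≈ 164.90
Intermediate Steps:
√(27168 + (24 + ((-24 - 45)/(14 + (-6 - 1*(-6))))/(r - 9))) = √(27168 + (24 + ((-24 - 45)/(14 + (-6 - 1*(-6))))/(34 - 9))) = √(27168 + (24 - 69/(14 + (-6 + 6))/25)) = √(27168 + (24 - 69/(14 + 0)*(1/25))) = √(27168 + (24 - 69/14*(1/25))) = √(27168 + (24 - 69*1/14*(1/25))) = √(27168 + (24 - 69/14*1/25)) = √(27168 + (24 - 69/350)) = √(27168 + 8331/350) = √(9517131/350) = 3*√14804426/70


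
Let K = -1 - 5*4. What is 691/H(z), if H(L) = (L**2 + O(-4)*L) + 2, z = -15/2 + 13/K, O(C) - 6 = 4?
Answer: -1218924/23411 ≈ -52.066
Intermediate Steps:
O(C) = 10 (O(C) = 6 + 4 = 10)
K = -21 (K = -1 - 20 = -21)
z = -341/42 (z = -15/2 + 13/(-21) = -15*1/2 + 13*(-1/21) = -15/2 - 13/21 = -341/42 ≈ -8.1190)
H(L) = 2 + L**2 + 10*L (H(L) = (L**2 + 10*L) + 2 = 2 + L**2 + 10*L)
691/H(z) = 691/(2 + (-341/42)**2 + 10*(-341/42)) = 691/(2 + 116281/1764 - 1705/21) = 691/(-23411/1764) = 691*(-1764/23411) = -1218924/23411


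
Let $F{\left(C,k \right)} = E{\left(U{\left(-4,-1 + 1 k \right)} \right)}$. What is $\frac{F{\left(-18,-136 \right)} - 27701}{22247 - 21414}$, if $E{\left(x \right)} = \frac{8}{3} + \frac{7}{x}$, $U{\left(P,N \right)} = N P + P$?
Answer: $- \frac{45203659}{1359456} \approx -33.251$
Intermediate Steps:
$U{\left(P,N \right)} = P + N P$
$E{\left(x \right)} = \frac{8}{3} + \frac{7}{x}$ ($E{\left(x \right)} = 8 \cdot \frac{1}{3} + \frac{7}{x} = \frac{8}{3} + \frac{7}{x}$)
$F{\left(C,k \right)} = \frac{8}{3} - \frac{7}{4 k}$ ($F{\left(C,k \right)} = \frac{8}{3} + \frac{7}{\left(-4\right) \left(1 + \left(-1 + 1 k\right)\right)} = \frac{8}{3} + \frac{7}{\left(-4\right) \left(1 + \left(-1 + k\right)\right)} = \frac{8}{3} + \frac{7}{\left(-4\right) k} = \frac{8}{3} + 7 \left(- \frac{1}{4 k}\right) = \frac{8}{3} - \frac{7}{4 k}$)
$\frac{F{\left(-18,-136 \right)} - 27701}{22247 - 21414} = \frac{\frac{-21 + 32 \left(-136\right)}{12 \left(-136\right)} - 27701}{22247 - 21414} = \frac{\frac{1}{12} \left(- \frac{1}{136}\right) \left(-21 - 4352\right) - 27701}{833} = \left(\frac{1}{12} \left(- \frac{1}{136}\right) \left(-4373\right) - 27701\right) \frac{1}{833} = \left(\frac{4373}{1632} - 27701\right) \frac{1}{833} = \left(- \frac{45203659}{1632}\right) \frac{1}{833} = - \frac{45203659}{1359456}$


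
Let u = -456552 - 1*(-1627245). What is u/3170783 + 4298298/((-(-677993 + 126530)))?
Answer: 432562548521/52986954713 ≈ 8.1636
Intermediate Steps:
u = 1170693 (u = -456552 + 1627245 = 1170693)
u/3170783 + 4298298/((-(-677993 + 126530))) = 1170693/3170783 + 4298298/((-(-677993 + 126530))) = 1170693*(1/3170783) + 4298298/((-1*(-551463))) = 1170693/3170783 + 4298298/551463 = 1170693/3170783 + 4298298*(1/551463) = 1170693/3170783 + 1432766/183821 = 432562548521/52986954713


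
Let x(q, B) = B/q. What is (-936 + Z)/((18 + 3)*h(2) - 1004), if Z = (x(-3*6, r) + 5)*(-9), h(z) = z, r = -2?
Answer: 491/481 ≈ 1.0208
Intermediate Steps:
Z = -46 (Z = (-2/((-3*6)) + 5)*(-9) = (-2/(-18) + 5)*(-9) = (-2*(-1/18) + 5)*(-9) = (⅑ + 5)*(-9) = (46/9)*(-9) = -46)
(-936 + Z)/((18 + 3)*h(2) - 1004) = (-936 - 46)/((18 + 3)*2 - 1004) = -982/(21*2 - 1004) = -982/(42 - 1004) = -982/(-962) = -982*(-1/962) = 491/481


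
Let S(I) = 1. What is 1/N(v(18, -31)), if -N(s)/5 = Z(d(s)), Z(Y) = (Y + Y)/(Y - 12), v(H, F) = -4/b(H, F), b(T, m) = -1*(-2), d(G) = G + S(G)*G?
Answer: -⅖ ≈ -0.40000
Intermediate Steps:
d(G) = 2*G (d(G) = G + 1*G = G + G = 2*G)
b(T, m) = 2
v(H, F) = -2 (v(H, F) = -4/2 = -4*½ = -2)
Z(Y) = 2*Y/(-12 + Y) (Z(Y) = (2*Y)/(-12 + Y) = 2*Y/(-12 + Y))
N(s) = -20*s/(-12 + 2*s) (N(s) = -10*2*s/(-12 + 2*s) = -20*s/(-12 + 2*s))
1/N(v(18, -31)) = 1/(-10*(-2)/(-6 - 2)) = 1/(-10*(-2)/(-8)) = 1/(-10*(-2)*(-⅛)) = 1/(-5/2) = -⅖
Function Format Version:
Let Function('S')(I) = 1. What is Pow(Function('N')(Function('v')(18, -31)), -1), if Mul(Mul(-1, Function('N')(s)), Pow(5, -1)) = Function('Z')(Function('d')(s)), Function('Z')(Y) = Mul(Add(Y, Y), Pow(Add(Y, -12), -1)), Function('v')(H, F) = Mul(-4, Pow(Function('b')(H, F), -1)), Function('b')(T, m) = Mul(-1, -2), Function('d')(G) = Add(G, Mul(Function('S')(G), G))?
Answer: Rational(-2, 5) ≈ -0.40000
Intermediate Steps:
Function('d')(G) = Mul(2, G) (Function('d')(G) = Add(G, Mul(1, G)) = Add(G, G) = Mul(2, G))
Function('b')(T, m) = 2
Function('v')(H, F) = -2 (Function('v')(H, F) = Mul(-4, Pow(2, -1)) = Mul(-4, Rational(1, 2)) = -2)
Function('Z')(Y) = Mul(2, Y, Pow(Add(-12, Y), -1)) (Function('Z')(Y) = Mul(Mul(2, Y), Pow(Add(-12, Y), -1)) = Mul(2, Y, Pow(Add(-12, Y), -1)))
Function('N')(s) = Mul(-20, s, Pow(Add(-12, Mul(2, s)), -1)) (Function('N')(s) = Mul(-5, Mul(2, Mul(2, s), Pow(Add(-12, Mul(2, s)), -1))) = Mul(-5, Mul(4, s, Pow(Add(-12, Mul(2, s)), -1))) = Mul(-20, s, Pow(Add(-12, Mul(2, s)), -1)))
Pow(Function('N')(Function('v')(18, -31)), -1) = Pow(Mul(-10, -2, Pow(Add(-6, -2), -1)), -1) = Pow(Mul(-10, -2, Pow(-8, -1)), -1) = Pow(Mul(-10, -2, Rational(-1, 8)), -1) = Pow(Rational(-5, 2), -1) = Rational(-2, 5)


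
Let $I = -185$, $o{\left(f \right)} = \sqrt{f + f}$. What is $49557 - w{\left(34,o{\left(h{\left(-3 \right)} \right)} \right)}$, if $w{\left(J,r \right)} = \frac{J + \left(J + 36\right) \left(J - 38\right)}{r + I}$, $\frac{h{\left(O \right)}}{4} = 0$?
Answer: $\frac{9167799}{185} \approx 49556.0$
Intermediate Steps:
$h{\left(O \right)} = 0$ ($h{\left(O \right)} = 4 \cdot 0 = 0$)
$o{\left(f \right)} = \sqrt{2} \sqrt{f}$ ($o{\left(f \right)} = \sqrt{2 f} = \sqrt{2} \sqrt{f}$)
$w{\left(J,r \right)} = \frac{J + \left(-38 + J\right) \left(36 + J\right)}{-185 + r}$ ($w{\left(J,r \right)} = \frac{J + \left(J + 36\right) \left(J - 38\right)}{r - 185} = \frac{J + \left(36 + J\right) \left(-38 + J\right)}{-185 + r} = \frac{J + \left(-38 + J\right) \left(36 + J\right)}{-185 + r}$)
$49557 - w{\left(34,o{\left(h{\left(-3 \right)} \right)} \right)} = 49557 - \frac{-1368 + 34^{2} - 34}{-185 + \sqrt{2} \sqrt{0}} = 49557 - \frac{-1368 + 1156 - 34}{-185 + \sqrt{2} \cdot 0} = 49557 - \frac{1}{-185 + 0} \left(-246\right) = 49557 - \frac{1}{-185} \left(-246\right) = 49557 - \left(- \frac{1}{185}\right) \left(-246\right) = 49557 - \frac{246}{185} = \frac{9167799}{185}$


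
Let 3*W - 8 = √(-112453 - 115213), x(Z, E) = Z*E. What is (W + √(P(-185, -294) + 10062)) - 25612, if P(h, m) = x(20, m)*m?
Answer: -76828/3 + 3*√193198 + I*√227666/3 ≈ -24291.0 + 159.05*I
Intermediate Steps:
x(Z, E) = E*Z
W = 8/3 + I*√227666/3 (W = 8/3 + √(-112453 - 115213)/3 = 8/3 + √(-227666)/3 = 8/3 + (I*√227666)/3 = 8/3 + I*√227666/3 ≈ 2.6667 + 159.05*I)
P(h, m) = 20*m² (P(h, m) = (m*20)*m = (20*m)*m = 20*m²)
(W + √(P(-185, -294) + 10062)) - 25612 = ((8/3 + I*√227666/3) + √(20*(-294)² + 10062)) - 25612 = ((8/3 + I*√227666/3) + √(20*86436 + 10062)) - 25612 = ((8/3 + I*√227666/3) + √(1728720 + 10062)) - 25612 = ((8/3 + I*√227666/3) + √1738782) - 25612 = ((8/3 + I*√227666/3) + 3*√193198) - 25612 = (8/3 + 3*√193198 + I*√227666/3) - 25612 = -76828/3 + 3*√193198 + I*√227666/3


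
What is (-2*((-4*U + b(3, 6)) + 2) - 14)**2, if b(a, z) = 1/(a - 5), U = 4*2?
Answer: 2209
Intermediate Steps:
U = 8
b(a, z) = 1/(-5 + a)
(-2*((-4*U + b(3, 6)) + 2) - 14)**2 = (-2*((-4*8 + 1/(-5 + 3)) + 2) - 14)**2 = (-2*((-32 + 1/(-2)) + 2) - 14)**2 = (-2*((-32 - 1/2) + 2) - 14)**2 = (-2*(-65/2 + 2) - 14)**2 = (-2*(-61/2) - 14)**2 = (61 - 14)**2 = 47**2 = 2209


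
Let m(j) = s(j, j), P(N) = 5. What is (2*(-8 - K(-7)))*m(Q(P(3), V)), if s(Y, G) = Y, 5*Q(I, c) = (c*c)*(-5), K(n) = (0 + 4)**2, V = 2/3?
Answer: 64/3 ≈ 21.333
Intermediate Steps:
V = 2/3 (V = 2*(1/3) = 2/3 ≈ 0.66667)
K(n) = 16 (K(n) = 4**2 = 16)
Q(I, c) = -c**2 (Q(I, c) = ((c*c)*(-5))/5 = (c**2*(-5))/5 = (-5*c**2)/5 = -c**2)
m(j) = j
(2*(-8 - K(-7)))*m(Q(P(3), V)) = (2*(-8 - 1*16))*(-(2/3)**2) = (2*(-8 - 16))*(-1*4/9) = (2*(-24))*(-4/9) = -48*(-4/9) = 64/3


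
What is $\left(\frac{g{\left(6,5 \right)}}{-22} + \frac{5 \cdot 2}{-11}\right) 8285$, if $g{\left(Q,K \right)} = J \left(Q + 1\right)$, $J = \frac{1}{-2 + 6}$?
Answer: $- \frac{720795}{88} \approx -8190.9$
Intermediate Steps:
$J = \frac{1}{4} \approx 0.25$
$g{\left(Q,K \right)} = \frac{1}{4} + \frac{Q}{4}$ ($g{\left(Q,K \right)} = \frac{Q + 1}{4} = \frac{1 + Q}{4} = \frac{1}{4} + \frac{Q}{4}$)
$\left(\frac{g{\left(6,5 \right)}}{-22} + \frac{5 \cdot 2}{-11}\right) 8285 = \left(\frac{\frac{1}{4} + \frac{1}{4} \cdot 6}{-22} + \frac{5 \cdot 2}{-11}\right) 8285 = \left(\left(\frac{1}{4} + \frac{3}{2}\right) \left(- \frac{1}{22}\right) + 10 \left(- \frac{1}{11}\right)\right) 8285 = \left(\frac{7}{4} \left(- \frac{1}{22}\right) - \frac{10}{11}\right) 8285 = \left(- \frac{7}{88} - \frac{10}{11}\right) 8285 = \left(- \frac{87}{88}\right) 8285 = - \frac{720795}{88}$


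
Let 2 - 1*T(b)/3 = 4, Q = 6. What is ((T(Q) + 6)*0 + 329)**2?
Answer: 108241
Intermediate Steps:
T(b) = -6 (T(b) = 6 - 3*4 = 6 - 12 = -6)
((T(Q) + 6)*0 + 329)**2 = ((-6 + 6)*0 + 329)**2 = (0*0 + 329)**2 = (0 + 329)**2 = 329**2 = 108241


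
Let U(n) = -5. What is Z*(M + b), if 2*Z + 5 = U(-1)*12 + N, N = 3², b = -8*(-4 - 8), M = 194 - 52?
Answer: -6664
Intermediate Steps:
M = 142
b = 96 (b = -8*(-12) = 96)
N = 9
Z = -28 (Z = -5/2 + (-5*12 + 9)/2 = -5/2 + (-60 + 9)/2 = -5/2 + (½)*(-51) = -5/2 - 51/2 = -28)
Z*(M + b) = -28*(142 + 96) = -28*238 = -6664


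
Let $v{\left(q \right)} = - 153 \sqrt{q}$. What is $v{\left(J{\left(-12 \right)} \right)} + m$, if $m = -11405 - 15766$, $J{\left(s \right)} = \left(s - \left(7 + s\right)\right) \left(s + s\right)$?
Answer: $-27171 - 306 \sqrt{42} \approx -29154.0$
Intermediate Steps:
$J{\left(s \right)} = - 14 s$ ($J{\left(s \right)} = - 7 \cdot 2 s = - 14 s$)
$m = -27171$
$v{\left(J{\left(-12 \right)} \right)} + m = - 153 \sqrt{\left(-14\right) \left(-12\right)} - 27171 = - 153 \sqrt{168} - 27171 = - 153 \cdot 2 \sqrt{42} - 27171 = - 306 \sqrt{42} - 27171 = -27171 - 306 \sqrt{42}$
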